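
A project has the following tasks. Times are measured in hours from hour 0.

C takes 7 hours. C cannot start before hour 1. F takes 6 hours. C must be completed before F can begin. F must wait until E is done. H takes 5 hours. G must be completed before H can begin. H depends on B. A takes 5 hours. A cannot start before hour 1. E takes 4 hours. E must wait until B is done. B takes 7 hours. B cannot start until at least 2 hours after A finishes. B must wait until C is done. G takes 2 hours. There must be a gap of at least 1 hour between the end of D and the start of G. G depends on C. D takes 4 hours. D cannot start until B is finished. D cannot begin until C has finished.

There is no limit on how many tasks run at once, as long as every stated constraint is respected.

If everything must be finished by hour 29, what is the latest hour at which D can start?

17

To finish by hour 29, H (duration 5) must start no later than hour 24.
G must finish before H (must start by hour 24). With a 2-hour duration, G must start by 24 − 2 = hour 22.
Since G (must start by hour 22, minus 1-hour gap → hour 21) depends on it, D must finish by hour 21. Backing off its 4-hour duration gives a latest start of hour 17.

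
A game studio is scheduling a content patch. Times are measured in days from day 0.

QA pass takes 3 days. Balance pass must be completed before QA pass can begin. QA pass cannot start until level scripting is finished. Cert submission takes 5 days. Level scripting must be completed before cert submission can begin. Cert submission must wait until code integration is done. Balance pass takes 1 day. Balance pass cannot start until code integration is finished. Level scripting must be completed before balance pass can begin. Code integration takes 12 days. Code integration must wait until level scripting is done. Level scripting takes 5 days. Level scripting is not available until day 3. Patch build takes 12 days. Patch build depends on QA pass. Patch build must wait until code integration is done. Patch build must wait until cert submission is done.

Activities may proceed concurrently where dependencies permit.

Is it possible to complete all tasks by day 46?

Yes

Level scripting cannot begin until its own release at day 3. It runs from day 3 to 3 + 5 = day 8.
After level scripting (finishes day 8), code integration can start at day 8 and finishes at day 20.
Cert submission cannot start until level scripting (finishes day 8); code integration (finishes day 20). The controlling bound is day 20, so cert submission finishes at 20 + 5 = day 25.
Balance pass cannot start until code integration (finishes day 20); level scripting (finishes day 8). The controlling bound is day 20, so balance pass finishes at 20 + 1 = day 21.
QA pass has to wait for balance pass (finishes day 21); level scripting (finishes day 8). The latest of these is day 21, so QA pass runs day 21 to 21 + 3 = day 24.
Patch build has to wait for QA pass (finishes day 24); code integration (finishes day 20); cert submission (finishes day 25). The latest of these is day 25, so patch build runs day 25 to 25 + 12 = day 37.
Every task is finished by day 37, which is no later than the deadline of 46, so the schedule is feasible.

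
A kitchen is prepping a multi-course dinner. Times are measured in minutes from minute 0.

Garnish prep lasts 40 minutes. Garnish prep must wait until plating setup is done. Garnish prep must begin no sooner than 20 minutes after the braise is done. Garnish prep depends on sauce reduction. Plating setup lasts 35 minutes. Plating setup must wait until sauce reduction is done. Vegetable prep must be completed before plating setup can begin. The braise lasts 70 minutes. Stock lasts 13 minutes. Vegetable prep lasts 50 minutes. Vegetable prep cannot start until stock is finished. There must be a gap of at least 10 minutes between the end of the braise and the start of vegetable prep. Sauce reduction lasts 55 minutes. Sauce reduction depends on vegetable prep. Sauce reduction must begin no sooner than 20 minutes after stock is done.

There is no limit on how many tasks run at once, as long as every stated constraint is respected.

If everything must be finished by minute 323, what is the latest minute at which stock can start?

Garnish prep must finish by minute 323; it takes 40 minutes, so it must start by 323 − 40 = minute 283.
Since garnish prep (must start by minute 283) depends on it, plating setup must finish by minute 283. Backing off its 35-minute duration gives a latest start of minute 248.
For sauce reduction: plating setup (must start by minute 248); garnish prep (must start by minute 283). The most restrictive is minute 248; with a 55-minute duration, sauce reduction must start by minute 193.
Vegetable prep must finish in time for sauce reduction (must start by minute 193); plating setup (must start by minute 248). The tightest is minute 193, so vegetable prep must start by 193 − 50 = minute 143.
For stock: vegetable prep (must start by minute 143); sauce reduction (must start by minute 193, minus 20-minute gap → minute 173). The most restrictive is minute 143; with a 13-minute duration, stock must start by minute 130.

130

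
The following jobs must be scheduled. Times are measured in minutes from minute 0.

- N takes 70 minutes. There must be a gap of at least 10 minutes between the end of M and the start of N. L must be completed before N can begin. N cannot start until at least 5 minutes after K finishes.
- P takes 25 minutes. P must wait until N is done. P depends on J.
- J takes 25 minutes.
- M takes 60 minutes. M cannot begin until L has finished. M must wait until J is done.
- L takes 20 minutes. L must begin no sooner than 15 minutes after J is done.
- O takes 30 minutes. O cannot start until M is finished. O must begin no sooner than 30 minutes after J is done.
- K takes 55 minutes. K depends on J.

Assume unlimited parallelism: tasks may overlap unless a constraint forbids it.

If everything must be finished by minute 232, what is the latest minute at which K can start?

77

To finish by minute 232, P (duration 25) must start no later than minute 207.
N must finish before P (must start by minute 207). With a 70-minute duration, N must start by 207 − 70 = minute 137.
K has to be done before N (must start by minute 137, minus 5-minute gap → minute 132). That means finishing by minute 132, i.e. starting by 132 − 55 = minute 77.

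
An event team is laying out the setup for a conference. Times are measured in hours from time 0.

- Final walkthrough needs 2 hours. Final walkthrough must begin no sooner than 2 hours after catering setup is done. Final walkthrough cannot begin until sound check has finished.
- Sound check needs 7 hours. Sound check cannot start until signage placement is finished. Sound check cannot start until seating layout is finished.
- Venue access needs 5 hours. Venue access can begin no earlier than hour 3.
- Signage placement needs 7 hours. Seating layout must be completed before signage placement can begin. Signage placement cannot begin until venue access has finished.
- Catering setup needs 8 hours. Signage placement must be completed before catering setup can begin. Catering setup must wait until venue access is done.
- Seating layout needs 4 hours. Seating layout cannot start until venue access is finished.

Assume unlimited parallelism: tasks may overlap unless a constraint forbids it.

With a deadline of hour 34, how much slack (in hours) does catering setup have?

After its own release at hour 3, venue access can start at hour 3 and finishes at hour 8.
After venue access (finishes hour 8), seating layout can start at hour 8 and finishes at hour 12.
Signage placement cannot start until seating layout (finishes hour 12); venue access (finishes hour 8). The controlling bound is hour 12, so signage placement finishes at 12 + 7 = hour 19.
For catering setup: signage placement (finishes hour 19); venue access (finishes hour 8). Taking the maximum gives a start of hour 19, and it finishes at 19 + 8 = hour 27.

Working backward from the deadline:
Final walkthrough must finish by hour 34; it takes 2 hours, so it must start by 34 − 2 = hour 32.
Catering setup feeds into final walkthrough (must start by hour 32, minus 2-hour gap → hour 30); so catering setup must finish by hour 30 and therefore start by hour 22.
So catering setup can start as early as hour 19 and as late as hour 22, giving 22 − 19 = 3 hours of slack.

3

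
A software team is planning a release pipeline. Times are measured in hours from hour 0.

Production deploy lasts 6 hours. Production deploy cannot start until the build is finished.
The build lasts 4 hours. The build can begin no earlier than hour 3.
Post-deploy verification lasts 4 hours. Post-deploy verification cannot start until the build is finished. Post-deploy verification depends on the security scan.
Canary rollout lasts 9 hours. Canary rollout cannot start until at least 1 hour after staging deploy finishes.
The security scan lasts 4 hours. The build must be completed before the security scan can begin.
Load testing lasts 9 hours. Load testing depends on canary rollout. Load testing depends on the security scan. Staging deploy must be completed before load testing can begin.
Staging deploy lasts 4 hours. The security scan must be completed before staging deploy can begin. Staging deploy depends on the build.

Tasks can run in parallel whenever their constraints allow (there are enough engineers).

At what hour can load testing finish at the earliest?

34

The build waits on its own release at hour 3, so it starts at hour 3 and finishes at 3 + 4 = hour 7.
The security scan cannot begin until the build (finishes hour 7). It runs from hour 7 to 7 + 4 = hour 11.
Staging deploy has to wait for the security scan (finishes hour 11); the build (finishes hour 7). The latest of these is hour 11, so staging deploy runs hour 11 to 11 + 4 = hour 15.
After staging deploy (finishes hour 15, plus 1-hour gap → hour 16), canary rollout can start at hour 16 and finishes at hour 25.
For load testing: canary rollout (finishes hour 25); the security scan (finishes hour 11); staging deploy (finishes hour 15). Taking the maximum gives a start of hour 25, and it finishes at 25 + 9 = hour 34.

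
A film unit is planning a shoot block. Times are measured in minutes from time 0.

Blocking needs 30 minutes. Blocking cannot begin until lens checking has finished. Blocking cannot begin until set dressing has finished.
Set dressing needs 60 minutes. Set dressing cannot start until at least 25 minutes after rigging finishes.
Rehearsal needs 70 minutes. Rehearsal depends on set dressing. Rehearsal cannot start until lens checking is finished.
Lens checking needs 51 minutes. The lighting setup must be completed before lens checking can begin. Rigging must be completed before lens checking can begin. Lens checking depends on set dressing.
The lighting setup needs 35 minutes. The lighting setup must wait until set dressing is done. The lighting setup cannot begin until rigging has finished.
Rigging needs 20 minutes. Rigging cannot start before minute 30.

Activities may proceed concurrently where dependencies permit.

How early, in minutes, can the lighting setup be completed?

170

Rigging waits on its own release at minute 30, so it starts at minute 30 and finishes at 30 + 20 = minute 50.
Set dressing waits on rigging (finishes minute 50, plus 25-minute gap → minute 75), so it starts at minute 75 and finishes at 75 + 60 = minute 135.
The lighting setup cannot start until set dressing (finishes minute 135); rigging (finishes minute 50). The controlling bound is minute 135, so the lighting setup finishes at 135 + 35 = minute 170.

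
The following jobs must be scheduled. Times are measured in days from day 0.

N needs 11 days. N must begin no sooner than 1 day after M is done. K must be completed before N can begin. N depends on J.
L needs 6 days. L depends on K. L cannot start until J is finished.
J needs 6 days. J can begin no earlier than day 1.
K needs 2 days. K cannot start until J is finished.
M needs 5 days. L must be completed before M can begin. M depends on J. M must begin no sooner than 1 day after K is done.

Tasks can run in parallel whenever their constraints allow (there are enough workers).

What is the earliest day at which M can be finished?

J cannot begin until its own release at day 1. It runs from day 1 to 1 + 6 = day 7.
K cannot begin until J (finishes day 7). It runs from day 7 to 7 + 2 = day 9.
L cannot start until K (finishes day 9); J (finishes day 7). The controlling bound is day 9, so L finishes at 9 + 6 = day 15.
M has to wait for L (finishes day 15); J (finishes day 7); K (finishes day 9, plus 1-day gap → day 10). The latest of these is day 15, so M runs day 15 to 15 + 5 = day 20.

20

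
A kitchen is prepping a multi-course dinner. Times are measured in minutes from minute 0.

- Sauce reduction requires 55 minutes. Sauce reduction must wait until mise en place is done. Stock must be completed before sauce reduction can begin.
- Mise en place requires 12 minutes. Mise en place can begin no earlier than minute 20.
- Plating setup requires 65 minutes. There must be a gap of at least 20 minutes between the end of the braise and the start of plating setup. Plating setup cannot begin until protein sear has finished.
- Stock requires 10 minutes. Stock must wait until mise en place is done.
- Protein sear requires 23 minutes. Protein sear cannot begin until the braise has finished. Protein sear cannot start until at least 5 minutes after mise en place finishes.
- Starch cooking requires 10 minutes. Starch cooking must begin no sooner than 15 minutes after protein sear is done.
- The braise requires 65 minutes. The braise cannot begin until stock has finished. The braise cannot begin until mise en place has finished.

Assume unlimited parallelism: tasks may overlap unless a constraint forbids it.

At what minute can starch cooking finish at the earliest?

Mise en place waits on its own release at minute 20, so it starts at minute 20 and finishes at 20 + 12 = minute 32.
Stock cannot begin until mise en place (finishes minute 32). It runs from minute 32 to 32 + 10 = minute 42.
The braise cannot start until stock (finishes minute 42); mise en place (finishes minute 32). The controlling bound is minute 42, so the braise finishes at 42 + 65 = minute 107.
For protein sear: the braise (finishes minute 107); mise en place (finishes minute 32, plus 5-minute gap → minute 37). Taking the maximum gives a start of minute 107, and it finishes at 107 + 23 = minute 130.
After protein sear (finishes minute 130, plus 15-minute gap → minute 145), starch cooking can start at minute 145 and finishes at minute 155.

155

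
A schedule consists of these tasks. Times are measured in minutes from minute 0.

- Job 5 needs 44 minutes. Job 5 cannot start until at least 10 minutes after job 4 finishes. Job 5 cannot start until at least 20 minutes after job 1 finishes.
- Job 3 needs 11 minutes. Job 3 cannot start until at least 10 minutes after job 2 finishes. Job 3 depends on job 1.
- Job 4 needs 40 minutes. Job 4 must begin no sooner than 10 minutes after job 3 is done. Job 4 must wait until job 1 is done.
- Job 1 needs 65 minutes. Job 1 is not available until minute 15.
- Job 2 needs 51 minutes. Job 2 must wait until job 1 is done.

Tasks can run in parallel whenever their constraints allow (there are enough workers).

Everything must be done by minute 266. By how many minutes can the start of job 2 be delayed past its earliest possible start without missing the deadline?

Job 1 waits on its own release at minute 15, so it starts at minute 15 and finishes at 15 + 65 = minute 80.
Job 2 waits on job 1 (finishes minute 80), so it starts at minute 80 and finishes at 80 + 51 = minute 131.

Working backward from the deadline:
Nothing follows job 5; the deadline of minute 266 is its only limit. It must start by 266 − 44 = minute 222.
Job 4 must finish before job 5 (must start by minute 222, minus 10-minute gap → minute 212). With a 40-minute duration, job 4 must start by 212 − 40 = minute 172.
Since job 4 (must start by minute 172, minus 10-minute gap → minute 162) depends on it, job 3 must finish by minute 162. Backing off its 11-minute duration gives a latest start of minute 151.
Job 2 feeds into job 3 (must start by minute 151, minus 10-minute gap → minute 141); so job 2 must finish by minute 141 and therefore start by minute 90.
So job 2 can start as early as minute 80 and as late as minute 90, giving 90 − 80 = 10 minutes of slack.

10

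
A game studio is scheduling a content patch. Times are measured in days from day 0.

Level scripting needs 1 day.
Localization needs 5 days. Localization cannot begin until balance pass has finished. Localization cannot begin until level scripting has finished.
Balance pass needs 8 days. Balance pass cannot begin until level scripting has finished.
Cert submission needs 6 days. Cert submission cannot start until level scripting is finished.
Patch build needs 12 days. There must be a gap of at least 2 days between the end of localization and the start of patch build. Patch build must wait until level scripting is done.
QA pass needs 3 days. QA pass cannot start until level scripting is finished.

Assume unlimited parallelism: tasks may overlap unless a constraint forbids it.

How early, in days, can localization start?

Level scripting has no prerequisites, so it starts at day 0 and finishes at day 1.
After level scripting (finishes day 1), balance pass can start at day 1 and finishes at day 9.
Localization waits on balance pass (finishes day 9); level scripting (finishes day 1). The latest of these is day 9, which is the earliest localization can start.

9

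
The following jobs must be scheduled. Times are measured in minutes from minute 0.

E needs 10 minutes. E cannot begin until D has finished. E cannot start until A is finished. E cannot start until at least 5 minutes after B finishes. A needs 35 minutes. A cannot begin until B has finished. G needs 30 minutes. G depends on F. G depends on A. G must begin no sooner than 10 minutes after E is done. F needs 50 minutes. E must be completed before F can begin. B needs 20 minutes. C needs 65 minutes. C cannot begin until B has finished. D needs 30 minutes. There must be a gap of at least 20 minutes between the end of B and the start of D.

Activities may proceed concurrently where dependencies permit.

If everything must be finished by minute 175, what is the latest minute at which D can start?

55

Nothing follows G; the deadline of minute 175 is its only limit. It must start by 175 − 30 = minute 145.
F feeds into G (must start by minute 145); so F must finish by minute 145 and therefore start by minute 95.
E must finish in time for F (must start by minute 95); G (must start by minute 145, minus 10-minute gap → minute 135). The tightest is minute 95, so E must start by 95 − 10 = minute 85.
Since E (must start by minute 85) depends on it, D must finish by minute 85. Backing off its 30-minute duration gives a latest start of minute 55.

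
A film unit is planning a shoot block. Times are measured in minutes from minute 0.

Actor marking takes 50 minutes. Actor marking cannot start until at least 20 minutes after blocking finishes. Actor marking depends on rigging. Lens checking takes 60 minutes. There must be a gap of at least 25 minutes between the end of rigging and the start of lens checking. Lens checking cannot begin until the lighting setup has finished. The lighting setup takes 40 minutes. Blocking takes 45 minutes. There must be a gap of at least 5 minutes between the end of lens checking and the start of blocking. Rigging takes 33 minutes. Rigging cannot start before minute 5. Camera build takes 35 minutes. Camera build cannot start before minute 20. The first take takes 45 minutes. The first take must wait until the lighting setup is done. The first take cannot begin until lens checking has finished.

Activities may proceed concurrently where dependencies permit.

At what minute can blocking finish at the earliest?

173

The lighting setup can start immediately at minute 0; it finishes at minute 40.
After its own release at minute 5, rigging can start at minute 5 and finishes at minute 38.
Lens checking needs all of rigging (finishes minute 38, plus 25-minute gap → minute 63); the lighting setup (finishes minute 40). That puts its earliest start at minute 63; it finishes at 63 + 60 = minute 123.
Blocking cannot begin until lens checking (finishes minute 123, plus 5-minute gap → minute 128). It runs from minute 128 to 128 + 45 = minute 173.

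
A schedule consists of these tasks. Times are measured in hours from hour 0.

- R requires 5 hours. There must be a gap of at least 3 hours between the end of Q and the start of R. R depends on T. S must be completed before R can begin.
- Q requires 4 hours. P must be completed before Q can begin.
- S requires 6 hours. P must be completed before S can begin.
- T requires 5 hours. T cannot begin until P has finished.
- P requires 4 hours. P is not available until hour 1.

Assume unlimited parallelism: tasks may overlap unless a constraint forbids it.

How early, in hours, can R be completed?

17

P waits on its own release at hour 1, so it starts at hour 1 and finishes at 1 + 4 = hour 5.
After P (finishes hour 5), T can start at hour 5 and finishes at hour 10.
After P (finishes hour 5), S can start at hour 5 and finishes at hour 11.
After P (finishes hour 5), Q can start at hour 5 and finishes at hour 9.
R cannot start until Q (finishes hour 9, plus 3-hour gap → hour 12); T (finishes hour 10); S (finishes hour 11). The controlling bound is hour 12, so R finishes at 12 + 5 = hour 17.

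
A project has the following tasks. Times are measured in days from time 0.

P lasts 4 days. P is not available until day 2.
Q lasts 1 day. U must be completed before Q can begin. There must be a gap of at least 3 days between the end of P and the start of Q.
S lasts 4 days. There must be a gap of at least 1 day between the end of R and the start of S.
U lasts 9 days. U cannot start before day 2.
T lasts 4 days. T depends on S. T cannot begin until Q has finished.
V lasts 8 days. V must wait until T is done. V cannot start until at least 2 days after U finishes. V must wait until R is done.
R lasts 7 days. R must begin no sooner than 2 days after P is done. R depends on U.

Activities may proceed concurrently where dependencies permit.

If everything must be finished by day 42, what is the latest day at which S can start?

26

V must finish by day 42; it takes 8 days, so it must start by 42 − 8 = day 34.
T has to be done before V (must start by day 34). That means finishing by day 34, i.e. starting by 34 − 4 = day 30.
S must finish before T (must start by day 30). With a 4-day duration, S must start by 30 − 4 = day 26.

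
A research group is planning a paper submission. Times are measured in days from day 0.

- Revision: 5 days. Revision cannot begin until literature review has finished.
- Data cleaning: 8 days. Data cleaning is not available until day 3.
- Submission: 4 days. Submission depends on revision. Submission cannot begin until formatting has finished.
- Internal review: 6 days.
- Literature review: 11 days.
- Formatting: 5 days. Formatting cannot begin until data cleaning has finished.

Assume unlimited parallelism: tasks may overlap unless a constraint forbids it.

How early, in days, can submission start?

Data cleaning cannot begin until its own release at day 3. It runs from day 3 to 3 + 8 = day 11.
Formatting cannot begin until data cleaning (finishes day 11). It runs from day 11 to 11 + 5 = day 16.
Literature review can start immediately at day 0; it finishes at day 11.
Revision waits on literature review (finishes day 11), so it starts at day 11 and finishes at 11 + 5 = day 16.
Submission waits on revision (finishes day 16); formatting (finishes day 16). The latest of these is day 16, which is the earliest submission can start.

16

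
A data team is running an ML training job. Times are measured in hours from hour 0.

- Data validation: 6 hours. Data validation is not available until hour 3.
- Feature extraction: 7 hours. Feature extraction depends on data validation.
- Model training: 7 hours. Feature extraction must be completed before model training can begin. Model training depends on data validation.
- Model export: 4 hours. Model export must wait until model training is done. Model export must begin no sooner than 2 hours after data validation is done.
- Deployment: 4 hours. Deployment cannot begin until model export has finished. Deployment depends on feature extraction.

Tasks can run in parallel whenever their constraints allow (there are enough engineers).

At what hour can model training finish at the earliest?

Data validation cannot begin until its own release at hour 3. It runs from hour 3 to 3 + 6 = hour 9.
Feature extraction waits on data validation (finishes hour 9), so it starts at hour 9 and finishes at 9 + 7 = hour 16.
Model training needs all of feature extraction (finishes hour 16); data validation (finishes hour 9). That puts its earliest start at hour 16; it finishes at 16 + 7 = hour 23.

23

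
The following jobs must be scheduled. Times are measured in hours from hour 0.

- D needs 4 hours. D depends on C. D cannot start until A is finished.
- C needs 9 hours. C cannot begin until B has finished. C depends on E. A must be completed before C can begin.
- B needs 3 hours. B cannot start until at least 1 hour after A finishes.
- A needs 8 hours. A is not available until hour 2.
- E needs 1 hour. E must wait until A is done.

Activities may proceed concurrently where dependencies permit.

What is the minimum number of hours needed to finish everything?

27

After its own release at hour 2, A can start at hour 2 and finishes at hour 10.
E cannot begin until A (finishes hour 10). It runs from hour 10 to 10 + 1 = hour 11.
B waits on A (finishes hour 10, plus 1-hour gap → hour 11), so it starts at hour 11 and finishes at 11 + 3 = hour 14.
For C: B (finishes hour 14); E (finishes hour 11); A (finishes hour 10). Taking the maximum gives a start of hour 14, and it finishes at 14 + 9 = hour 23.
D has to wait for C (finishes hour 23); A (finishes hour 10). The latest of these is hour 23, so D runs hour 23 to 23 + 4 = hour 27.
All tasks are finished once the last one completes. Finish times: A at 10, B at 14, C at 23, D at 27, E at 11. The latest is hour 27.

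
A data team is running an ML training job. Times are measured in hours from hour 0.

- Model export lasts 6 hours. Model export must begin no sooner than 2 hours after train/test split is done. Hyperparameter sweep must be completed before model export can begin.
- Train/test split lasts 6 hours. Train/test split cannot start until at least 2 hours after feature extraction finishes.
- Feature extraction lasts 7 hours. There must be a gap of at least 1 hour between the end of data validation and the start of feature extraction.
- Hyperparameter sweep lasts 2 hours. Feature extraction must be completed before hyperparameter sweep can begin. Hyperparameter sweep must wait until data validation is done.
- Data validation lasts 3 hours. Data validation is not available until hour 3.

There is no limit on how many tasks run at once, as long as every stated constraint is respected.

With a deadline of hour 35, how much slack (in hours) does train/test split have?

Data validation cannot begin until its own release at hour 3. It runs from hour 3 to 3 + 3 = hour 6.
Feature extraction waits on data validation (finishes hour 6, plus 1-hour gap → hour 7), so it starts at hour 7 and finishes at 7 + 7 = hour 14.
Train/test split cannot begin until feature extraction (finishes hour 14, plus 2-hour gap → hour 16). It runs from hour 16 to 16 + 6 = hour 22.

Working backward from the deadline:
Model export must finish by hour 35; it takes 6 hours, so it must start by 35 − 6 = hour 29.
Train/test split must finish before model export (must start by hour 29, minus 2-hour gap → hour 27). With a 6-hour duration, train/test split must start by 27 − 6 = hour 21.
So train/test split can start as early as hour 16 and as late as hour 21, giving 21 − 16 = 5 hours of slack.

5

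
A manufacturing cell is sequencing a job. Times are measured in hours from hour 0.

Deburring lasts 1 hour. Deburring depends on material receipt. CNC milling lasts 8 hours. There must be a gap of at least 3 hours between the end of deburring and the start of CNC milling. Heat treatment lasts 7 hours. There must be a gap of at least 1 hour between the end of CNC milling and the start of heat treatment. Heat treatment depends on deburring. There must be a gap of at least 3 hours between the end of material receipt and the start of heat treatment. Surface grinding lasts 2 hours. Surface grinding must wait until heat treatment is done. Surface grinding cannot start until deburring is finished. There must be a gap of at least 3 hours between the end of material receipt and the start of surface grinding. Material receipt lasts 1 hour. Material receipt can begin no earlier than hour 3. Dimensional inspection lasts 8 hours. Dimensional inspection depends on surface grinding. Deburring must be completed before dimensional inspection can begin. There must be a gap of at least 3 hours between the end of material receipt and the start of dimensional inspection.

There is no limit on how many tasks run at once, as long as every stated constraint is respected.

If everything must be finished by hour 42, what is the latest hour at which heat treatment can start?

25

To finish by hour 42, dimensional inspection (duration 8) must start no later than hour 34.
Since dimensional inspection (must start by hour 34) depends on it, surface grinding must finish by hour 34. Backing off its 2-hour duration gives a latest start of hour 32.
Heat treatment has to be done before surface grinding (must start by hour 32). That means finishing by hour 32, i.e. starting by 32 − 7 = hour 25.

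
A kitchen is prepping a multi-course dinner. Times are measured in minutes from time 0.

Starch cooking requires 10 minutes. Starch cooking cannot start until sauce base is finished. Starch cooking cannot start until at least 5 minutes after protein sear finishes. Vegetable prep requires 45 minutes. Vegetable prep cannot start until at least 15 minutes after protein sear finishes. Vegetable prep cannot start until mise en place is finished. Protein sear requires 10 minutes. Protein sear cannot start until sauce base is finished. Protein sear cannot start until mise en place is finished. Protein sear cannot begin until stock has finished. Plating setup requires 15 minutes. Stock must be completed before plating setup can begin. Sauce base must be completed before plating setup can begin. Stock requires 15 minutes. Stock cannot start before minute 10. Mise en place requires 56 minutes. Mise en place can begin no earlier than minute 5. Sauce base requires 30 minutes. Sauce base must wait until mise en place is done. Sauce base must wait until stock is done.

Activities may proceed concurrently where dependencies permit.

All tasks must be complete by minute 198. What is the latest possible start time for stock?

Vegetable prep must finish by minute 198; it takes 45 minutes, so it must start by 198 − 45 = minute 153.
Starch cooking has no dependents, so it just needs to finish by minute 198. Starting by 198 − 10 = minute 188 achieves that.
Protein sear must finish in time for vegetable prep (must start by minute 153, minus 15-minute gap → minute 138); starch cooking (must start by minute 188, minus 5-minute gap → minute 183). The tightest is minute 138, so protein sear must start by 138 − 10 = minute 128.
To finish by minute 198, plating setup (duration 15) must start no later than minute 183.
Sauce base must finish in time for protein sear (must start by minute 128); starch cooking (must start by minute 188); plating setup (must start by minute 183). The tightest is minute 128, so sauce base must start by 128 − 30 = minute 98.
Stock has several dependents: sauce base (must start by minute 98); protein sear (must start by minute 128); plating setup (must start by minute 183). The earliest of those limits is minute 98, so stock must start by 98 − 15 = minute 83.

83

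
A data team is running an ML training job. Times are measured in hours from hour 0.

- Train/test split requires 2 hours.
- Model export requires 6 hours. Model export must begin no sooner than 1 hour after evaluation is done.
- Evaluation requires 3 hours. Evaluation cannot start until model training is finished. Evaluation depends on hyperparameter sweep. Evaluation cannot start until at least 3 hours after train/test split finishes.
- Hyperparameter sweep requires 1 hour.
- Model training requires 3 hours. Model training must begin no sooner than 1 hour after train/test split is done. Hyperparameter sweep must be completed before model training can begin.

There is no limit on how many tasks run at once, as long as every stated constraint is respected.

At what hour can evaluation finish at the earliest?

Nothing blocks hyperparameter sweep, so it runs from hour 0 to hour 1.
Train/test split can start immediately at hour 0; it finishes at hour 2.
Model training cannot start until train/test split (finishes hour 2, plus 1-hour gap → hour 3); hyperparameter sweep (finishes hour 1). The controlling bound is hour 3, so model training finishes at 3 + 3 = hour 6.
For evaluation: model training (finishes hour 6); hyperparameter sweep (finishes hour 1); train/test split (finishes hour 2, plus 3-hour gap → hour 5). Taking the maximum gives a start of hour 6, and it finishes at 6 + 3 = hour 9.

9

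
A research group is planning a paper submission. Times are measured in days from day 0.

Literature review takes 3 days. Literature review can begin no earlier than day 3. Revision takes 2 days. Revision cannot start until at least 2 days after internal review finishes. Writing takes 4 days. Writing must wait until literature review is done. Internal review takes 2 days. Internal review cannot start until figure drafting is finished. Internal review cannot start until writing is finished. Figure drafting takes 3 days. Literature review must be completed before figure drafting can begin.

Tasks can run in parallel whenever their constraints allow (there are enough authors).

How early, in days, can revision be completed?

Literature review waits on its own release at day 3, so it starts at day 3 and finishes at 3 + 3 = day 6.
Writing cannot begin until literature review (finishes day 6). It runs from day 6 to 6 + 4 = day 10.
Figure drafting cannot begin until literature review (finishes day 6). It runs from day 6 to 6 + 3 = day 9.
Internal review needs all of figure drafting (finishes day 9); writing (finishes day 10). That puts its earliest start at day 10; it finishes at 10 + 2 = day 12.
After internal review (finishes day 12, plus 2-day gap → day 14), revision can start at day 14 and finishes at day 16.

16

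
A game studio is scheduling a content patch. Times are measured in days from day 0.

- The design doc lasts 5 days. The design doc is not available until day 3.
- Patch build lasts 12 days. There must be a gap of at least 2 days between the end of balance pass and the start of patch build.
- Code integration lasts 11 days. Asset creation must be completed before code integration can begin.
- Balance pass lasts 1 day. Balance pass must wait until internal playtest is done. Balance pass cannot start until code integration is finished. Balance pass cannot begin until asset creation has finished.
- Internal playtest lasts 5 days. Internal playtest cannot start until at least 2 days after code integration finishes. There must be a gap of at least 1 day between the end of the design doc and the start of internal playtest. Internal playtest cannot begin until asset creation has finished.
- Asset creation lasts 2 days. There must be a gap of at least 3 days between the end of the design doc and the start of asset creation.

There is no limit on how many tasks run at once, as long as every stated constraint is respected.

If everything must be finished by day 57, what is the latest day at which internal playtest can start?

37

Patch build has no dependents, so it just needs to finish by day 57. Starting by 57 − 12 = day 45 achieves that.
Balance pass feeds into patch build (must start by day 45, minus 2-day gap → day 43); so balance pass must finish by day 43 and therefore start by day 42.
Since balance pass (must start by day 42) depends on it, internal playtest must finish by day 42. Backing off its 5-day duration gives a latest start of day 37.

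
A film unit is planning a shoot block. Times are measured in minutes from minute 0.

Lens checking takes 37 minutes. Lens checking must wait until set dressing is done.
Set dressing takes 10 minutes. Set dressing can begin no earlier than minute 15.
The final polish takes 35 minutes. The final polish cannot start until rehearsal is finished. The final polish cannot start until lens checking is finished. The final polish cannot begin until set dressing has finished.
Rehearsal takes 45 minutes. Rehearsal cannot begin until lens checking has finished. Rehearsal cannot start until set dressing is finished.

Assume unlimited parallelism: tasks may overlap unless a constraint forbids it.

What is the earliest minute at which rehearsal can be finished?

Set dressing cannot begin until its own release at minute 15. It runs from minute 15 to 15 + 10 = minute 25.
Lens checking cannot begin until set dressing (finishes minute 25). It runs from minute 25 to 25 + 37 = minute 62.
For rehearsal: lens checking (finishes minute 62); set dressing (finishes minute 25). Taking the maximum gives a start of minute 62, and it finishes at 62 + 45 = minute 107.

107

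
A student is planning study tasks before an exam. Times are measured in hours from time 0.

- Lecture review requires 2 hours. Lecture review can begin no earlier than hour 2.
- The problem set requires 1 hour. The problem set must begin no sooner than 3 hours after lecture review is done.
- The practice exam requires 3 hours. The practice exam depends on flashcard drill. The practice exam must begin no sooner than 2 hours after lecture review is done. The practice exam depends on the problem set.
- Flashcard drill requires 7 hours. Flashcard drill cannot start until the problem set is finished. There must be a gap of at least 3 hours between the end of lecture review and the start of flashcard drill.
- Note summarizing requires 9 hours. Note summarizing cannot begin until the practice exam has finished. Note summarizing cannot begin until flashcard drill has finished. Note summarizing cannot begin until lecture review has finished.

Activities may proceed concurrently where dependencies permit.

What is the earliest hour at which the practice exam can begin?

15

After its own release at hour 2, lecture review can start at hour 2 and finishes at hour 4.
After lecture review (finishes hour 4, plus 3-hour gap → hour 7), the problem set can start at hour 7 and finishes at hour 8.
Flashcard drill needs all of the problem set (finishes hour 8); lecture review (finishes hour 4, plus 3-hour gap → hour 7). That puts its earliest start at hour 8; it finishes at 8 + 7 = hour 15.
The practice exam waits on flashcard drill (finishes hour 15); lecture review (finishes hour 4, plus 2-hour gap → hour 6); the problem set (finishes hour 8). The latest of these is hour 15, which is the earliest the practice exam can start.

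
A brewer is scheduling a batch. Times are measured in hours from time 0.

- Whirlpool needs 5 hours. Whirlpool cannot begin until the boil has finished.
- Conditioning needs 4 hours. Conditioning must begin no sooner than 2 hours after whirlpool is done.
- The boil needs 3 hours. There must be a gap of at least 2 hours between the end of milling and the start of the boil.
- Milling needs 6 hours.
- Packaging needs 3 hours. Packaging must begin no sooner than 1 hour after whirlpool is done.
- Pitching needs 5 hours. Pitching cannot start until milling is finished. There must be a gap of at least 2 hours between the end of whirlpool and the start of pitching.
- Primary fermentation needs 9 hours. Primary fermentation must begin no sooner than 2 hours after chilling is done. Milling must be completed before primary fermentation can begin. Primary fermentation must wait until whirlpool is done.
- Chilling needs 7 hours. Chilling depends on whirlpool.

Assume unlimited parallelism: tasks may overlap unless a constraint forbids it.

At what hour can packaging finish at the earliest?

20

Milling can start immediately at hour 0; it finishes at hour 6.
The boil cannot begin until milling (finishes hour 6, plus 2-hour gap → hour 8). It runs from hour 8 to 8 + 3 = hour 11.
Whirlpool waits on the boil (finishes hour 11), so it starts at hour 11 and finishes at 11 + 5 = hour 16.
After whirlpool (finishes hour 16, plus 1-hour gap → hour 17), packaging can start at hour 17 and finishes at hour 20.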